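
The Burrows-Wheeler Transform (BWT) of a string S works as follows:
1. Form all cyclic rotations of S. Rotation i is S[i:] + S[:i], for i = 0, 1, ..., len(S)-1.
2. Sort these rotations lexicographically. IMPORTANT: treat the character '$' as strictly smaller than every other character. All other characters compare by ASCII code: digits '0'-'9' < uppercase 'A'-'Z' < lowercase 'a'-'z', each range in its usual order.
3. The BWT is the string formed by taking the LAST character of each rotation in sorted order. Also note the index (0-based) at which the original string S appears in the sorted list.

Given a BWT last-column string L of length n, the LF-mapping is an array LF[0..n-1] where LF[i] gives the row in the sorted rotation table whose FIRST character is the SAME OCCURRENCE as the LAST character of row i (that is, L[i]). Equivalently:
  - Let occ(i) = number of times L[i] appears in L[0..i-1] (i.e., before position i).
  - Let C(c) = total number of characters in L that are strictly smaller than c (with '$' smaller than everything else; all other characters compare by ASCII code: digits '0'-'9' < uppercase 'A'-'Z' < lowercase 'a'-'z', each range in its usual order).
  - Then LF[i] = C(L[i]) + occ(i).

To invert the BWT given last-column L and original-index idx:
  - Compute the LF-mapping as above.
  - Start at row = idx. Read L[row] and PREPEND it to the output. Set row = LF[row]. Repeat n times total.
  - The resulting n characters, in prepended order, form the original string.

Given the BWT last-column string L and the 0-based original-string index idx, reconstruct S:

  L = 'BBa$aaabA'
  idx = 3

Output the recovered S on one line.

Answer: BAbaaaaB$

Derivation:
LF mapping: 2 3 4 0 5 6 7 8 1
Walk LF starting at row 3, prepending L[row]:
  step 1: row=3, L[3]='$', prepend. Next row=LF[3]=0
  step 2: row=0, L[0]='B', prepend. Next row=LF[0]=2
  step 3: row=2, L[2]='a', prepend. Next row=LF[2]=4
  step 4: row=4, L[4]='a', prepend. Next row=LF[4]=5
  step 5: row=5, L[5]='a', prepend. Next row=LF[5]=6
  step 6: row=6, L[6]='a', prepend. Next row=LF[6]=7
  step 7: row=7, L[7]='b', prepend. Next row=LF[7]=8
  step 8: row=8, L[8]='A', prepend. Next row=LF[8]=1
  step 9: row=1, L[1]='B', prepend. Next row=LF[1]=3
Reversed output: BAbaaaaB$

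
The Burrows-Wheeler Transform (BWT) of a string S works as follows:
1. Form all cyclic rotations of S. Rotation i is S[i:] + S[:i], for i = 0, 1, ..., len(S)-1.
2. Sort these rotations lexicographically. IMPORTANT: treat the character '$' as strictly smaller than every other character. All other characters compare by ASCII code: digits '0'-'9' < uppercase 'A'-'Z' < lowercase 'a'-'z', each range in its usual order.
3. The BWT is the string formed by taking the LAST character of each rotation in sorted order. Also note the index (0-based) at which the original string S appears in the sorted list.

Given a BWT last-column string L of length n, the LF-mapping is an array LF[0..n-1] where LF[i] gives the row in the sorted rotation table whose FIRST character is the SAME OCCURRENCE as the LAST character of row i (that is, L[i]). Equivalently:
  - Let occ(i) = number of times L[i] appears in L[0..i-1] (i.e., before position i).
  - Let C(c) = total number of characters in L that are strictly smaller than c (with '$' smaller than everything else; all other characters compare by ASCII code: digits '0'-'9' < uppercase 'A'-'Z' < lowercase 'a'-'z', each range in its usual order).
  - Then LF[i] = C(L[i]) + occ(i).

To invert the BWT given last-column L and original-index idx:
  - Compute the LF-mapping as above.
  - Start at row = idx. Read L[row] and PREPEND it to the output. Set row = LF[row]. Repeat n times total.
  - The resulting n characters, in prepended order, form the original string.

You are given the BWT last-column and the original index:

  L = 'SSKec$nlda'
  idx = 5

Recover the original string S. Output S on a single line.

LF mapping: 2 3 1 7 5 0 9 8 6 4
Walk LF starting at row 5, prepending L[row]:
  step 1: row=5, L[5]='$', prepend. Next row=LF[5]=0
  step 2: row=0, L[0]='S', prepend. Next row=LF[0]=2
  step 3: row=2, L[2]='K', prepend. Next row=LF[2]=1
  step 4: row=1, L[1]='S', prepend. Next row=LF[1]=3
  step 5: row=3, L[3]='e', prepend. Next row=LF[3]=7
  step 6: row=7, L[7]='l', prepend. Next row=LF[7]=8
  step 7: row=8, L[8]='d', prepend. Next row=LF[8]=6
  step 8: row=6, L[6]='n', prepend. Next row=LF[6]=9
  step 9: row=9, L[9]='a', prepend. Next row=LF[9]=4
  step 10: row=4, L[4]='c', prepend. Next row=LF[4]=5
Reversed output: candleSKS$

Answer: candleSKS$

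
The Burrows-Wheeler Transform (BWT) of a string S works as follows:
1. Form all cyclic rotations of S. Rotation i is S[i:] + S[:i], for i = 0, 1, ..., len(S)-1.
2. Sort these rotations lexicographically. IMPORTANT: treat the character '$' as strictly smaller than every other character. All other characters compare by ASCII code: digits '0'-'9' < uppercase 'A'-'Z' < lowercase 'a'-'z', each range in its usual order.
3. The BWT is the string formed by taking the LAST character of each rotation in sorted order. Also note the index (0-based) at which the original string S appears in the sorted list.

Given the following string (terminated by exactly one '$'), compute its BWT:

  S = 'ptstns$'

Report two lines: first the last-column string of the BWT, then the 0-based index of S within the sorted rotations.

Answer: st$ntsp
2

Derivation:
All 7 rotations (rotation i = S[i:]+S[:i]):
  rot[0] = ptstns$
  rot[1] = tstns$p
  rot[2] = stns$pt
  rot[3] = tns$pts
  rot[4] = ns$ptst
  rot[5] = s$ptstn
  rot[6] = $ptstns
Sorted (with $ < everything):
  sorted[0] = $ptstns  (last char: 's')
  sorted[1] = ns$ptst  (last char: 't')
  sorted[2] = ptstns$  (last char: '$')
  sorted[3] = s$ptstn  (last char: 'n')
  sorted[4] = stns$pt  (last char: 't')
  sorted[5] = tns$pts  (last char: 's')
  sorted[6] = tstns$p  (last char: 'p')
Last column: st$ntsp
Original string S is at sorted index 2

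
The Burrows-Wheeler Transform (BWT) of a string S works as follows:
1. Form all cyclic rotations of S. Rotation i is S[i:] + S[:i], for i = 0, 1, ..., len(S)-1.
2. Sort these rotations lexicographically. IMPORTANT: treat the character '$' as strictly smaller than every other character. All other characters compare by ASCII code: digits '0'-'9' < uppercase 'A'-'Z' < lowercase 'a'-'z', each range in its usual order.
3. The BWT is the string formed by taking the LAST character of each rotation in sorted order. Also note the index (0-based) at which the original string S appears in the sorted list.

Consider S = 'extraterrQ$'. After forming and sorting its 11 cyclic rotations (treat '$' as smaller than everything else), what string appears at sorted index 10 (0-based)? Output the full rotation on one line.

All 11 rotations (rotation i = S[i:]+S[:i]):
  rot[0] = extraterrQ$
  rot[1] = xtraterrQ$e
  rot[2] = traterrQ$ex
  rot[3] = raterrQ$ext
  rot[4] = aterrQ$extr
  rot[5] = terrQ$extra
  rot[6] = errQ$extrat
  rot[7] = rrQ$extrate
  rot[8] = rQ$extrater
  rot[9] = Q$extraterr
  rot[10] = $extraterrQ
Sorted (with $ < everything):
  sorted[0] = $extraterrQ
  sorted[1] = Q$extraterr
  sorted[2] = aterrQ$extr
  sorted[3] = errQ$extrat
  sorted[4] = extraterrQ$
  sorted[5] = rQ$extrater
  sorted[6] = raterrQ$ext
  sorted[7] = rrQ$extrate
  sorted[8] = terrQ$extra
  sorted[9] = traterrQ$ex
  sorted[10] = xtraterrQ$e
sorted[10] = xtraterrQ$e

Answer: xtraterrQ$e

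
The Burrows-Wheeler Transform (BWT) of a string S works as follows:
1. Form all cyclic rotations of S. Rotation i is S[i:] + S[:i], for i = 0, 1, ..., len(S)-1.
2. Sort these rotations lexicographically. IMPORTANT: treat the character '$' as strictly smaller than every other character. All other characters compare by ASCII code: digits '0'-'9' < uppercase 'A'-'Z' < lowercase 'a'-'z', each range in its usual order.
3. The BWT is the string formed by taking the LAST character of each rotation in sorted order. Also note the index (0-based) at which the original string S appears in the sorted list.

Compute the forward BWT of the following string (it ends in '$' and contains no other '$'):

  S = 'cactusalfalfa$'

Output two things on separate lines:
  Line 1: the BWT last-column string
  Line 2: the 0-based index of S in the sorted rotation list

Answer: afcfs$allaauct
5

Derivation:
All 14 rotations (rotation i = S[i:]+S[:i]):
  rot[0] = cactusalfalfa$
  rot[1] = actusalfalfa$c
  rot[2] = ctusalfalfa$ca
  rot[3] = tusalfalfa$cac
  rot[4] = usalfalfa$cact
  rot[5] = salfalfa$cactu
  rot[6] = alfalfa$cactus
  rot[7] = lfalfa$cactusa
  rot[8] = falfa$cactusal
  rot[9] = alfa$cactusalf
  rot[10] = lfa$cactusalfa
  rot[11] = fa$cactusalfal
  rot[12] = a$cactusalfalf
  rot[13] = $cactusalfalfa
Sorted (with $ < everything):
  sorted[0] = $cactusalfalfa  (last char: 'a')
  sorted[1] = a$cactusalfalf  (last char: 'f')
  sorted[2] = actusalfalfa$c  (last char: 'c')
  sorted[3] = alfa$cactusalf  (last char: 'f')
  sorted[4] = alfalfa$cactus  (last char: 's')
  sorted[5] = cactusalfalfa$  (last char: '$')
  sorted[6] = ctusalfalfa$ca  (last char: 'a')
  sorted[7] = fa$cactusalfal  (last char: 'l')
  sorted[8] = falfa$cactusal  (last char: 'l')
  sorted[9] = lfa$cactusalfa  (last char: 'a')
  sorted[10] = lfalfa$cactusa  (last char: 'a')
  sorted[11] = salfalfa$cactu  (last char: 'u')
  sorted[12] = tusalfalfa$cac  (last char: 'c')
  sorted[13] = usalfalfa$cact  (last char: 't')
Last column: afcfs$allaauct
Original string S is at sorted index 5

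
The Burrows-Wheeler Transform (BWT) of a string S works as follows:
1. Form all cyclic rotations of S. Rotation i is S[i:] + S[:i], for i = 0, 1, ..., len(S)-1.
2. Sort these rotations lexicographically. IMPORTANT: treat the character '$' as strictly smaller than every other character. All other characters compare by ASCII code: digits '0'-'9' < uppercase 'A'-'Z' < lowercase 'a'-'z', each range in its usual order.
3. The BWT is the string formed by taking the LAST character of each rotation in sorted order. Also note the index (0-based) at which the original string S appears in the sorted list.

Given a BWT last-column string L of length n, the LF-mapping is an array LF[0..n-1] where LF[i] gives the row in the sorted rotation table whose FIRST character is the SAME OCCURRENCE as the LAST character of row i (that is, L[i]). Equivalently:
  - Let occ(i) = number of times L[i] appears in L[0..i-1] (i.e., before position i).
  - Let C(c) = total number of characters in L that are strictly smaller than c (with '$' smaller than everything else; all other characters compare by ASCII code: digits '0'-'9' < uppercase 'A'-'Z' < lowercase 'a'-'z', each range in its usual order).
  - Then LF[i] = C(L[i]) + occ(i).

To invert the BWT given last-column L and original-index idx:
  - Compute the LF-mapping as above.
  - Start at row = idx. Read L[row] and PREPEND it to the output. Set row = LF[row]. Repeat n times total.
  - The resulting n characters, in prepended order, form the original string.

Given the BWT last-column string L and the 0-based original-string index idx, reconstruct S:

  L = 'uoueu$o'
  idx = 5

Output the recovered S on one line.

Answer: uoeouu$

Derivation:
LF mapping: 4 2 5 1 6 0 3
Walk LF starting at row 5, prepending L[row]:
  step 1: row=5, L[5]='$', prepend. Next row=LF[5]=0
  step 2: row=0, L[0]='u', prepend. Next row=LF[0]=4
  step 3: row=4, L[4]='u', prepend. Next row=LF[4]=6
  step 4: row=6, L[6]='o', prepend. Next row=LF[6]=3
  step 5: row=3, L[3]='e', prepend. Next row=LF[3]=1
  step 6: row=1, L[1]='o', prepend. Next row=LF[1]=2
  step 7: row=2, L[2]='u', prepend. Next row=LF[2]=5
Reversed output: uoeouu$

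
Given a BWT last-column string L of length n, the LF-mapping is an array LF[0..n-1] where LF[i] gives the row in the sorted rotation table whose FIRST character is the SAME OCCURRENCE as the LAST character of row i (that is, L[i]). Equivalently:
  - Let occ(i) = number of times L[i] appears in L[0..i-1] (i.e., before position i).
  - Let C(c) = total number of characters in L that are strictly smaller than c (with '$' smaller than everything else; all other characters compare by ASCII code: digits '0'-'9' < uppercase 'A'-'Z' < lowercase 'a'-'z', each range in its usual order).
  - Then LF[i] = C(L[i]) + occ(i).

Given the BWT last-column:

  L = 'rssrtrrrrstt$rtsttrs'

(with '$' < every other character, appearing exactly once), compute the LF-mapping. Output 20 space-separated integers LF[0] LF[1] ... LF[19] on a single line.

Answer: 1 9 10 2 14 3 4 5 6 11 15 16 0 7 17 12 18 19 8 13

Derivation:
Char counts: '$':1, 'r':8, 's':5, 't':6
C (first-col start): C('$')=0, C('r')=1, C('s')=9, C('t')=14
L[0]='r': occ=0, LF[0]=C('r')+0=1+0=1
L[1]='s': occ=0, LF[1]=C('s')+0=9+0=9
L[2]='s': occ=1, LF[2]=C('s')+1=9+1=10
L[3]='r': occ=1, LF[3]=C('r')+1=1+1=2
L[4]='t': occ=0, LF[4]=C('t')+0=14+0=14
L[5]='r': occ=2, LF[5]=C('r')+2=1+2=3
L[6]='r': occ=3, LF[6]=C('r')+3=1+3=4
L[7]='r': occ=4, LF[7]=C('r')+4=1+4=5
L[8]='r': occ=5, LF[8]=C('r')+5=1+5=6
L[9]='s': occ=2, LF[9]=C('s')+2=9+2=11
L[10]='t': occ=1, LF[10]=C('t')+1=14+1=15
L[11]='t': occ=2, LF[11]=C('t')+2=14+2=16
L[12]='$': occ=0, LF[12]=C('$')+0=0+0=0
L[13]='r': occ=6, LF[13]=C('r')+6=1+6=7
L[14]='t': occ=3, LF[14]=C('t')+3=14+3=17
L[15]='s': occ=3, LF[15]=C('s')+3=9+3=12
L[16]='t': occ=4, LF[16]=C('t')+4=14+4=18
L[17]='t': occ=5, LF[17]=C('t')+5=14+5=19
L[18]='r': occ=7, LF[18]=C('r')+7=1+7=8
L[19]='s': occ=4, LF[19]=C('s')+4=9+4=13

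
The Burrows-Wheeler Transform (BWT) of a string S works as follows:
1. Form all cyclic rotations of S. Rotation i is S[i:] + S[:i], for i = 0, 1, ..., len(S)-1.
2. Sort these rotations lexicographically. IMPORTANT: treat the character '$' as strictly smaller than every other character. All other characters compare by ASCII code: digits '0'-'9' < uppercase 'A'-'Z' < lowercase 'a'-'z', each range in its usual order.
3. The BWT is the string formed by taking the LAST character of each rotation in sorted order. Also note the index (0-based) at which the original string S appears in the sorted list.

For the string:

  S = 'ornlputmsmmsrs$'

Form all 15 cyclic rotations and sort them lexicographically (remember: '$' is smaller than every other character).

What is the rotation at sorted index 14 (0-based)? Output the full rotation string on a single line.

Answer: utmsmmsrs$ornlp

Derivation:
All 15 rotations (rotation i = S[i:]+S[:i]):
  rot[0] = ornlputmsmmsrs$
  rot[1] = rnlputmsmmsrs$o
  rot[2] = nlputmsmmsrs$or
  rot[3] = lputmsmmsrs$orn
  rot[4] = putmsmmsrs$ornl
  rot[5] = utmsmmsrs$ornlp
  rot[6] = tmsmmsrs$ornlpu
  rot[7] = msmmsrs$ornlput
  rot[8] = smmsrs$ornlputm
  rot[9] = mmsrs$ornlputms
  rot[10] = msrs$ornlputmsm
  rot[11] = srs$ornlputmsmm
  rot[12] = rs$ornlputmsmms
  rot[13] = s$ornlputmsmmsr
  rot[14] = $ornlputmsmmsrs
Sorted (with $ < everything):
  sorted[0] = $ornlputmsmmsrs
  sorted[1] = lputmsmmsrs$orn
  sorted[2] = mmsrs$ornlputms
  sorted[3] = msmmsrs$ornlput
  sorted[4] = msrs$ornlputmsm
  sorted[5] = nlputmsmmsrs$or
  sorted[6] = ornlputmsmmsrs$
  sorted[7] = putmsmmsrs$ornl
  sorted[8] = rnlputmsmmsrs$o
  sorted[9] = rs$ornlputmsmms
  sorted[10] = s$ornlputmsmmsr
  sorted[11] = smmsrs$ornlputm
  sorted[12] = srs$ornlputmsmm
  sorted[13] = tmsmmsrs$ornlpu
  sorted[14] = utmsmmsrs$ornlp
sorted[14] = utmsmmsrs$ornlp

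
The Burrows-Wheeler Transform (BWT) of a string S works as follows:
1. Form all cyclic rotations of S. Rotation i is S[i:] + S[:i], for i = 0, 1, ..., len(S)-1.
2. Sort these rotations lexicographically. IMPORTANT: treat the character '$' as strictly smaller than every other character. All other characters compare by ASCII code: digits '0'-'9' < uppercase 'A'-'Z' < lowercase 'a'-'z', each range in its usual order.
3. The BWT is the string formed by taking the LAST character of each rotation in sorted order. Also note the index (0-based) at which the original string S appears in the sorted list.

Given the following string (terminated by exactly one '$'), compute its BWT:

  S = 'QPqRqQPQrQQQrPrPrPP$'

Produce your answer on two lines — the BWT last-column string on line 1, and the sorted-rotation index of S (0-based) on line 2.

Answer: PPrQQrrq$rQQPqRPPPQQ
8

Derivation:
All 20 rotations (rotation i = S[i:]+S[:i]):
  rot[0] = QPqRqQPQrQQQrPrPrPP$
  rot[1] = PqRqQPQrQQQrPrPrPP$Q
  rot[2] = qRqQPQrQQQrPrPrPP$QP
  rot[3] = RqQPQrQQQrPrPrPP$QPq
  rot[4] = qQPQrQQQrPrPrPP$QPqR
  rot[5] = QPQrQQQrPrPrPP$QPqRq
  rot[6] = PQrQQQrPrPrPP$QPqRqQ
  rot[7] = QrQQQrPrPrPP$QPqRqQP
  rot[8] = rQQQrPrPrPP$QPqRqQPQ
  rot[9] = QQQrPrPrPP$QPqRqQPQr
  rot[10] = QQrPrPrPP$QPqRqQPQrQ
  rot[11] = QrPrPrPP$QPqRqQPQrQQ
  rot[12] = rPrPrPP$QPqRqQPQrQQQ
  rot[13] = PrPrPP$QPqRqQPQrQQQr
  rot[14] = rPrPP$QPqRqQPQrQQQrP
  rot[15] = PrPP$QPqRqQPQrQQQrPr
  rot[16] = rPP$QPqRqQPQrQQQrPrP
  rot[17] = PP$QPqRqQPQrQQQrPrPr
  rot[18] = P$QPqRqQPQrQQQrPrPrP
  rot[19] = $QPqRqQPQrQQQrPrPrPP
Sorted (with $ < everything):
  sorted[0] = $QPqRqQPQrQQQrPrPrPP  (last char: 'P')
  sorted[1] = P$QPqRqQPQrQQQrPrPrP  (last char: 'P')
  sorted[2] = PP$QPqRqQPQrQQQrPrPr  (last char: 'r')
  sorted[3] = PQrQQQrPrPrPP$QPqRqQ  (last char: 'Q')
  sorted[4] = PqRqQPQrQQQrPrPrPP$Q  (last char: 'Q')
  sorted[5] = PrPP$QPqRqQPQrQQQrPr  (last char: 'r')
  sorted[6] = PrPrPP$QPqRqQPQrQQQr  (last char: 'r')
  sorted[7] = QPQrQQQrPrPrPP$QPqRq  (last char: 'q')
  sorted[8] = QPqRqQPQrQQQrPrPrPP$  (last char: '$')
  sorted[9] = QQQrPrPrPP$QPqRqQPQr  (last char: 'r')
  sorted[10] = QQrPrPrPP$QPqRqQPQrQ  (last char: 'Q')
  sorted[11] = QrPrPrPP$QPqRqQPQrQQ  (last char: 'Q')
  sorted[12] = QrQQQrPrPrPP$QPqRqQP  (last char: 'P')
  sorted[13] = RqQPQrQQQrPrPrPP$QPq  (last char: 'q')
  sorted[14] = qQPQrQQQrPrPrPP$QPqR  (last char: 'R')
  sorted[15] = qRqQPQrQQQrPrPrPP$QP  (last char: 'P')
  sorted[16] = rPP$QPqRqQPQrQQQrPrP  (last char: 'P')
  sorted[17] = rPrPP$QPqRqQPQrQQQrP  (last char: 'P')
  sorted[18] = rPrPrPP$QPqRqQPQrQQQ  (last char: 'Q')
  sorted[19] = rQQQrPrPrPP$QPqRqQPQ  (last char: 'Q')
Last column: PPrQQrrq$rQQPqRPPPQQ
Original string S is at sorted index 8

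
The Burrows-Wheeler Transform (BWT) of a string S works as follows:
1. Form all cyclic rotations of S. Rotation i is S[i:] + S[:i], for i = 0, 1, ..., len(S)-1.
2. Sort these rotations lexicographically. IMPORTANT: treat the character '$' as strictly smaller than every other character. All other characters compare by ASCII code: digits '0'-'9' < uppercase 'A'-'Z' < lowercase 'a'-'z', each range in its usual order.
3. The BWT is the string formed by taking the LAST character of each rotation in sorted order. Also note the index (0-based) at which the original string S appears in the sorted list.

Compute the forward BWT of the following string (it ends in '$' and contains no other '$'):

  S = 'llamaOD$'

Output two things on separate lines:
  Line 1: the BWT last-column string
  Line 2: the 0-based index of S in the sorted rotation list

All 8 rotations (rotation i = S[i:]+S[:i]):
  rot[0] = llamaOD$
  rot[1] = lamaOD$l
  rot[2] = amaOD$ll
  rot[3] = maOD$lla
  rot[4] = aOD$llam
  rot[5] = OD$llama
  rot[6] = D$llamaO
  rot[7] = $llamaOD
Sorted (with $ < everything):
  sorted[0] = $llamaOD  (last char: 'D')
  sorted[1] = D$llamaO  (last char: 'O')
  sorted[2] = OD$llama  (last char: 'a')
  sorted[3] = aOD$llam  (last char: 'm')
  sorted[4] = amaOD$ll  (last char: 'l')
  sorted[5] = lamaOD$l  (last char: 'l')
  sorted[6] = llamaOD$  (last char: '$')
  sorted[7] = maOD$lla  (last char: 'a')
Last column: DOamll$a
Original string S is at sorted index 6

Answer: DOamll$a
6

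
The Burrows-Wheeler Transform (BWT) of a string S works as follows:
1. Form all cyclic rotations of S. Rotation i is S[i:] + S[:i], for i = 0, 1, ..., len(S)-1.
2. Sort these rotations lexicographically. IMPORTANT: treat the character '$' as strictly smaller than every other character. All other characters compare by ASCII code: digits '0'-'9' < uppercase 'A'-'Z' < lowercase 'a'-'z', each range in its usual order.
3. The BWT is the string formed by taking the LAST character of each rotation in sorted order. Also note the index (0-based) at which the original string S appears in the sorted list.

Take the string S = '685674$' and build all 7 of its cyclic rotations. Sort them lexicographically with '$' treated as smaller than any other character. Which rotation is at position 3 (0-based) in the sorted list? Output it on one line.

All 7 rotations (rotation i = S[i:]+S[:i]):
  rot[0] = 685674$
  rot[1] = 85674$6
  rot[2] = 5674$68
  rot[3] = 674$685
  rot[4] = 74$6856
  rot[5] = 4$68567
  rot[6] = $685674
Sorted (with $ < everything):
  sorted[0] = $685674
  sorted[1] = 4$68567
  sorted[2] = 5674$68
  sorted[3] = 674$685
  sorted[4] = 685674$
  sorted[5] = 74$6856
  sorted[6] = 85674$6
sorted[3] = 674$685

Answer: 674$685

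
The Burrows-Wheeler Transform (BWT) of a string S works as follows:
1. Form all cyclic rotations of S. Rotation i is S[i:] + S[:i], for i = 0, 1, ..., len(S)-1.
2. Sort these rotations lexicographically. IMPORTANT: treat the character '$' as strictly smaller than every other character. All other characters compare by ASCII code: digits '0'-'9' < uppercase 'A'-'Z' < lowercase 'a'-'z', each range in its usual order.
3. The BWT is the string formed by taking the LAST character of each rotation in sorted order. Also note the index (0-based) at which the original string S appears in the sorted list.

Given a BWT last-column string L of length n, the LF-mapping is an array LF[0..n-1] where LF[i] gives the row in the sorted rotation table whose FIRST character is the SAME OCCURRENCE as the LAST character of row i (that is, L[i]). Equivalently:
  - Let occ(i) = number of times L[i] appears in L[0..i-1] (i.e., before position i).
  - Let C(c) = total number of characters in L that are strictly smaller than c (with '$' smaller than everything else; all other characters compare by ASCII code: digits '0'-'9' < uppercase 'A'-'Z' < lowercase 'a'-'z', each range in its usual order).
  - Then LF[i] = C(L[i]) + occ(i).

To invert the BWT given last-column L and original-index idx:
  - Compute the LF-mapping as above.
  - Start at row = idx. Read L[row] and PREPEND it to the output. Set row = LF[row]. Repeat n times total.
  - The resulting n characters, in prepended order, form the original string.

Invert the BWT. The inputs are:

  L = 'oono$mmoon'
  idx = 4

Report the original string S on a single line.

Answer: nooonmomo$

Derivation:
LF mapping: 5 6 3 7 0 1 2 8 9 4
Walk LF starting at row 4, prepending L[row]:
  step 1: row=4, L[4]='$', prepend. Next row=LF[4]=0
  step 2: row=0, L[0]='o', prepend. Next row=LF[0]=5
  step 3: row=5, L[5]='m', prepend. Next row=LF[5]=1
  step 4: row=1, L[1]='o', prepend. Next row=LF[1]=6
  step 5: row=6, L[6]='m', prepend. Next row=LF[6]=2
  step 6: row=2, L[2]='n', prepend. Next row=LF[2]=3
  step 7: row=3, L[3]='o', prepend. Next row=LF[3]=7
  step 8: row=7, L[7]='o', prepend. Next row=LF[7]=8
  step 9: row=8, L[8]='o', prepend. Next row=LF[8]=9
  step 10: row=9, L[9]='n', prepend. Next row=LF[9]=4
Reversed output: nooonmomo$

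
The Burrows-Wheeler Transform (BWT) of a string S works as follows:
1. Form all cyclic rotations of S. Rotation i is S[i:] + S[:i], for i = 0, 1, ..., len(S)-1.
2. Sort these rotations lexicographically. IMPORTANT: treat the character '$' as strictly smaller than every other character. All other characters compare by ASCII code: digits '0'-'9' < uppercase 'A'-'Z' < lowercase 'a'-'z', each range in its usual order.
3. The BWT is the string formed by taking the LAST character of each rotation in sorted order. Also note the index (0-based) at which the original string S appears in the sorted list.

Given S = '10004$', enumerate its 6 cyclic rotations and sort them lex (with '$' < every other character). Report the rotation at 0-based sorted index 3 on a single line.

All 6 rotations (rotation i = S[i:]+S[:i]):
  rot[0] = 10004$
  rot[1] = 0004$1
  rot[2] = 004$10
  rot[3] = 04$100
  rot[4] = 4$1000
  rot[5] = $10004
Sorted (with $ < everything):
  sorted[0] = $10004
  sorted[1] = 0004$1
  sorted[2] = 004$10
  sorted[3] = 04$100
  sorted[4] = 10004$
  sorted[5] = 4$1000
sorted[3] = 04$100

Answer: 04$100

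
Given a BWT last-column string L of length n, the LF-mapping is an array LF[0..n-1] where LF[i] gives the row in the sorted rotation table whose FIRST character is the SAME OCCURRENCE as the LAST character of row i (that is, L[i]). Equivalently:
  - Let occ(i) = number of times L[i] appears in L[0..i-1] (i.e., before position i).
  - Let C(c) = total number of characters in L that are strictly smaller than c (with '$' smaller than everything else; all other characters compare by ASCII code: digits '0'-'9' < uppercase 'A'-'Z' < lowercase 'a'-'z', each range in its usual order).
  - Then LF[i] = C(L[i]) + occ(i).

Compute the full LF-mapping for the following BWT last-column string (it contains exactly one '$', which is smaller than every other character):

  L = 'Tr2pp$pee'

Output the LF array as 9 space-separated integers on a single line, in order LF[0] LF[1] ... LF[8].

Char counts: '$':1, '2':1, 'T':1, 'e':2, 'p':3, 'r':1
C (first-col start): C('$')=0, C('2')=1, C('T')=2, C('e')=3, C('p')=5, C('r')=8
L[0]='T': occ=0, LF[0]=C('T')+0=2+0=2
L[1]='r': occ=0, LF[1]=C('r')+0=8+0=8
L[2]='2': occ=0, LF[2]=C('2')+0=1+0=1
L[3]='p': occ=0, LF[3]=C('p')+0=5+0=5
L[4]='p': occ=1, LF[4]=C('p')+1=5+1=6
L[5]='$': occ=0, LF[5]=C('$')+0=0+0=0
L[6]='p': occ=2, LF[6]=C('p')+2=5+2=7
L[7]='e': occ=0, LF[7]=C('e')+0=3+0=3
L[8]='e': occ=1, LF[8]=C('e')+1=3+1=4

Answer: 2 8 1 5 6 0 7 3 4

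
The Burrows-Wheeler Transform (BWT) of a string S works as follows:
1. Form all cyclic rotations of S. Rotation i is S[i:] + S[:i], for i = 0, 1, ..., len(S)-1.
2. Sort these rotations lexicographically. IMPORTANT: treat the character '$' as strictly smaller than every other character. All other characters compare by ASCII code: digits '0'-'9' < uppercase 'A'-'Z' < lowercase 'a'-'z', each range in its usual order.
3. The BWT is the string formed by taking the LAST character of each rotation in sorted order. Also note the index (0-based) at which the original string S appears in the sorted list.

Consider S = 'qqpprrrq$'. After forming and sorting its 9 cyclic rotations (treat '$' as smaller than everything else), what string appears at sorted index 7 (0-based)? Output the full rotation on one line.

All 9 rotations (rotation i = S[i:]+S[:i]):
  rot[0] = qqpprrrq$
  rot[1] = qpprrrq$q
  rot[2] = pprrrq$qq
  rot[3] = prrrq$qqp
  rot[4] = rrrq$qqpp
  rot[5] = rrq$qqppr
  rot[6] = rq$qqpprr
  rot[7] = q$qqpprrr
  rot[8] = $qqpprrrq
Sorted (with $ < everything):
  sorted[0] = $qqpprrrq
  sorted[1] = pprrrq$qq
  sorted[2] = prrrq$qqp
  sorted[3] = q$qqpprrr
  sorted[4] = qpprrrq$q
  sorted[5] = qqpprrrq$
  sorted[6] = rq$qqpprr
  sorted[7] = rrq$qqppr
  sorted[8] = rrrq$qqpp
sorted[7] = rrq$qqppr

Answer: rrq$qqppr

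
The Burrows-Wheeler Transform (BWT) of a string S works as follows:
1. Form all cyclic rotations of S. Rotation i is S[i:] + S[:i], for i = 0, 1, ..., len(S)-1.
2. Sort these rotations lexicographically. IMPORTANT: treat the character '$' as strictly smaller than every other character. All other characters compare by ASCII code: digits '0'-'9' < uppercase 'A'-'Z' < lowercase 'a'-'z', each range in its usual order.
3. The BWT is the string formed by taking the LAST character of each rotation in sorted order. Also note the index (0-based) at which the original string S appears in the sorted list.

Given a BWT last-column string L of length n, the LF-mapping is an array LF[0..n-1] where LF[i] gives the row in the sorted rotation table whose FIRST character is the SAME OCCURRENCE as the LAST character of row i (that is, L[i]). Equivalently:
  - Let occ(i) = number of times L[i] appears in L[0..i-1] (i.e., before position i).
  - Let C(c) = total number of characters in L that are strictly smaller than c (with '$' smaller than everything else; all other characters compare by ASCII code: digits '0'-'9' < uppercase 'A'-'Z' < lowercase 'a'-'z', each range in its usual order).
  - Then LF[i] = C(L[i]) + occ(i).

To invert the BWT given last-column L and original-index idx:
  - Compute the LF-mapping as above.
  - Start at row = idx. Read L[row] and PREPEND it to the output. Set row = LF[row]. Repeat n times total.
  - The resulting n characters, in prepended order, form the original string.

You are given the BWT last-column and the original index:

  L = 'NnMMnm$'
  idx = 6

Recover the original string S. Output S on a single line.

Answer: nmnMMN$

Derivation:
LF mapping: 3 5 1 2 6 4 0
Walk LF starting at row 6, prepending L[row]:
  step 1: row=6, L[6]='$', prepend. Next row=LF[6]=0
  step 2: row=0, L[0]='N', prepend. Next row=LF[0]=3
  step 3: row=3, L[3]='M', prepend. Next row=LF[3]=2
  step 4: row=2, L[2]='M', prepend. Next row=LF[2]=1
  step 5: row=1, L[1]='n', prepend. Next row=LF[1]=5
  step 6: row=5, L[5]='m', prepend. Next row=LF[5]=4
  step 7: row=4, L[4]='n', prepend. Next row=LF[4]=6
Reversed output: nmnMMN$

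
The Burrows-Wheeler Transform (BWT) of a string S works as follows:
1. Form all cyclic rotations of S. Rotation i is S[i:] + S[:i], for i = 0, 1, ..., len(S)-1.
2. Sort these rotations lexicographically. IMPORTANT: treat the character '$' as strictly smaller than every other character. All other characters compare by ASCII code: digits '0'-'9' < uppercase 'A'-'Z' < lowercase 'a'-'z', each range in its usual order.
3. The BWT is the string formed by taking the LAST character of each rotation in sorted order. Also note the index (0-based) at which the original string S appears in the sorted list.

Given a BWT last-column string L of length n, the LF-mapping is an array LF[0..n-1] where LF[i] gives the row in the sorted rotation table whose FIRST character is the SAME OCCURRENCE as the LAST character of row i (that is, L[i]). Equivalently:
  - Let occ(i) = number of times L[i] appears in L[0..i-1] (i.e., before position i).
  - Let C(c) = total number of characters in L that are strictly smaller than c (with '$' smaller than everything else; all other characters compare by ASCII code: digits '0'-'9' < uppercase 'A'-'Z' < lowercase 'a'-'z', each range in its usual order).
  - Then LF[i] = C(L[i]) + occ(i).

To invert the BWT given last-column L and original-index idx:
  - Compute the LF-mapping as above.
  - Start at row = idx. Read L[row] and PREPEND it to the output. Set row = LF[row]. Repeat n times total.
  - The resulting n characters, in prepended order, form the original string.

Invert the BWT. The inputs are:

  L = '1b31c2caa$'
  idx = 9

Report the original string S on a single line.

LF mapping: 1 7 4 2 8 3 9 5 6 0
Walk LF starting at row 9, prepending L[row]:
  step 1: row=9, L[9]='$', prepend. Next row=LF[9]=0
  step 2: row=0, L[0]='1', prepend. Next row=LF[0]=1
  step 3: row=1, L[1]='b', prepend. Next row=LF[1]=7
  step 4: row=7, L[7]='a', prepend. Next row=LF[7]=5
  step 5: row=5, L[5]='2', prepend. Next row=LF[5]=3
  step 6: row=3, L[3]='1', prepend. Next row=LF[3]=2
  step 7: row=2, L[2]='3', prepend. Next row=LF[2]=4
  step 8: row=4, L[4]='c', prepend. Next row=LF[4]=8
  step 9: row=8, L[8]='a', prepend. Next row=LF[8]=6
  step 10: row=6, L[6]='c', prepend. Next row=LF[6]=9
Reversed output: cac312ab1$

Answer: cac312ab1$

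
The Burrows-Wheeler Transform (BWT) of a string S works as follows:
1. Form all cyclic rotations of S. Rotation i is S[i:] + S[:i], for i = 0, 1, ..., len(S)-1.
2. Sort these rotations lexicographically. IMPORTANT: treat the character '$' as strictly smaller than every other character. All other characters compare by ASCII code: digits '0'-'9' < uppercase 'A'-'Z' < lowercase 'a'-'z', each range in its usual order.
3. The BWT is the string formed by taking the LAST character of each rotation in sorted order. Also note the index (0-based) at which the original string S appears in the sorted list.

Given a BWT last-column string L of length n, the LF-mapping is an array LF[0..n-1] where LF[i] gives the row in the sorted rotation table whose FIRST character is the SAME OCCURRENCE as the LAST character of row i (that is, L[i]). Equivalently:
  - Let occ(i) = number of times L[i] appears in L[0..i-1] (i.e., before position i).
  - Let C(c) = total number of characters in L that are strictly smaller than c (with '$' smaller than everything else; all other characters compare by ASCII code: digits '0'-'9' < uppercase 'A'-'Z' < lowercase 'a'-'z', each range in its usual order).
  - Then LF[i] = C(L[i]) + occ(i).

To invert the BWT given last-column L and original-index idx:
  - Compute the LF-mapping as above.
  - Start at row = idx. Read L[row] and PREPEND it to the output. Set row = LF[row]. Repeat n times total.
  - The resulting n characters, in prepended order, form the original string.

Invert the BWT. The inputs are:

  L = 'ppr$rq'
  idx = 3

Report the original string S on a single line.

Answer: qrrpp$

Derivation:
LF mapping: 1 2 4 0 5 3
Walk LF starting at row 3, prepending L[row]:
  step 1: row=3, L[3]='$', prepend. Next row=LF[3]=0
  step 2: row=0, L[0]='p', prepend. Next row=LF[0]=1
  step 3: row=1, L[1]='p', prepend. Next row=LF[1]=2
  step 4: row=2, L[2]='r', prepend. Next row=LF[2]=4
  step 5: row=4, L[4]='r', prepend. Next row=LF[4]=5
  step 6: row=5, L[5]='q', prepend. Next row=LF[5]=3
Reversed output: qrrpp$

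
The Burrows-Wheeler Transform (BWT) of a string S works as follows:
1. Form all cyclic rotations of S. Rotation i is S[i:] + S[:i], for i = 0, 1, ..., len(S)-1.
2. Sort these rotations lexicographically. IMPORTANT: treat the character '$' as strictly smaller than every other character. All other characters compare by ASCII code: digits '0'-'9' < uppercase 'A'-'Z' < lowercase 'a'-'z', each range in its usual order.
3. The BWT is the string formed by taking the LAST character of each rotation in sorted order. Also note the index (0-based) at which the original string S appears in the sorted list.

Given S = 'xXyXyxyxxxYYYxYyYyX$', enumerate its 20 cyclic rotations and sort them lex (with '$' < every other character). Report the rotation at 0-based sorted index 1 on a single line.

Answer: X$xXyXyxyxxxYYYxYyYy

Derivation:
All 20 rotations (rotation i = S[i:]+S[:i]):
  rot[0] = xXyXyxyxxxYYYxYyYyX$
  rot[1] = XyXyxyxxxYYYxYyYyX$x
  rot[2] = yXyxyxxxYYYxYyYyX$xX
  rot[3] = XyxyxxxYYYxYyYyX$xXy
  rot[4] = yxyxxxYYYxYyYyX$xXyX
  rot[5] = xyxxxYYYxYyYyX$xXyXy
  rot[6] = yxxxYYYxYyYyX$xXyXyx
  rot[7] = xxxYYYxYyYyX$xXyXyxy
  rot[8] = xxYYYxYyYyX$xXyXyxyx
  rot[9] = xYYYxYyYyX$xXyXyxyxx
  rot[10] = YYYxYyYyX$xXyXyxyxxx
  rot[11] = YYxYyYyX$xXyXyxyxxxY
  rot[12] = YxYyYyX$xXyXyxyxxxYY
  rot[13] = xYyYyX$xXyXyxyxxxYYY
  rot[14] = YyYyX$xXyXyxyxxxYYYx
  rot[15] = yYyX$xXyXyxyxxxYYYxY
  rot[16] = YyX$xXyXyxyxxxYYYxYy
  rot[17] = yX$xXyXyxyxxxYYYxYyY
  rot[18] = X$xXyXyxyxxxYYYxYyYy
  rot[19] = $xXyXyxyxxxYYYxYyYyX
Sorted (with $ < everything):
  sorted[0] = $xXyXyxyxxxYYYxYyYyX
  sorted[1] = X$xXyXyxyxxxYYYxYyYy
  sorted[2] = XyXyxyxxxYYYxYyYyX$x
  sorted[3] = XyxyxxxYYYxYyYyX$xXy
  sorted[4] = YYYxYyYyX$xXyXyxyxxx
  sorted[5] = YYxYyYyX$xXyXyxyxxxY
  sorted[6] = YxYyYyX$xXyXyxyxxxYY
  sorted[7] = YyX$xXyXyxyxxxYYYxYy
  sorted[8] = YyYyX$xXyXyxyxxxYYYx
  sorted[9] = xXyXyxyxxxYYYxYyYyX$
  sorted[10] = xYYYxYyYyX$xXyXyxyxx
  sorted[11] = xYyYyX$xXyXyxyxxxYYY
  sorted[12] = xxYYYxYyYyX$xXyXyxyx
  sorted[13] = xxxYYYxYyYyX$xXyXyxy
  sorted[14] = xyxxxYYYxYyYyX$xXyXy
  sorted[15] = yX$xXyXyxyxxxYYYxYyY
  sorted[16] = yXyxyxxxYYYxYyYyX$xX
  sorted[17] = yYyX$xXyXyxyxxxYYYxY
  sorted[18] = yxxxYYYxYyYyX$xXyXyx
  sorted[19] = yxyxxxYYYxYyYyX$xXyX
sorted[1] = X$xXyXyxyxxxYYYxYyYy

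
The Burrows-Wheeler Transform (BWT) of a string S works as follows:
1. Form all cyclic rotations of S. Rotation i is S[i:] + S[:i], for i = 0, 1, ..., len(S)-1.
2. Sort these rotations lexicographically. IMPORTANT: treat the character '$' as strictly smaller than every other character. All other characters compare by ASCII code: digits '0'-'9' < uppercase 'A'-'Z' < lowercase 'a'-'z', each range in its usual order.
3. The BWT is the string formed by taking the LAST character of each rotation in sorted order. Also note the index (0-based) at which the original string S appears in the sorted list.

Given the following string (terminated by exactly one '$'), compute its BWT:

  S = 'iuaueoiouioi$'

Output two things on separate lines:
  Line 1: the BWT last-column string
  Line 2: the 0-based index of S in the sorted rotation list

All 13 rotations (rotation i = S[i:]+S[:i]):
  rot[0] = iuaueoiouioi$
  rot[1] = uaueoiouioi$i
  rot[2] = aueoiouioi$iu
  rot[3] = ueoiouioi$iua
  rot[4] = eoiouioi$iuau
  rot[5] = oiouioi$iuaue
  rot[6] = iouioi$iuaueo
  rot[7] = ouioi$iuaueoi
  rot[8] = uioi$iuaueoio
  rot[9] = ioi$iuaueoiou
  rot[10] = oi$iuaueoioui
  rot[11] = i$iuaueoiouio
  rot[12] = $iuaueoiouioi
Sorted (with $ < everything):
  sorted[0] = $iuaueoiouioi  (last char: 'i')
  sorted[1] = aueoiouioi$iu  (last char: 'u')
  sorted[2] = eoiouioi$iuau  (last char: 'u')
  sorted[3] = i$iuaueoiouio  (last char: 'o')
  sorted[4] = ioi$iuaueoiou  (last char: 'u')
  sorted[5] = iouioi$iuaueo  (last char: 'o')
  sorted[6] = iuaueoiouioi$  (last char: '$')
  sorted[7] = oi$iuaueoioui  (last char: 'i')
  sorted[8] = oiouioi$iuaue  (last char: 'e')
  sorted[9] = ouioi$iuaueoi  (last char: 'i')
  sorted[10] = uaueoiouioi$i  (last char: 'i')
  sorted[11] = ueoiouioi$iua  (last char: 'a')
  sorted[12] = uioi$iuaueoio  (last char: 'o')
Last column: iuuouo$ieiiao
Original string S is at sorted index 6

Answer: iuuouo$ieiiao
6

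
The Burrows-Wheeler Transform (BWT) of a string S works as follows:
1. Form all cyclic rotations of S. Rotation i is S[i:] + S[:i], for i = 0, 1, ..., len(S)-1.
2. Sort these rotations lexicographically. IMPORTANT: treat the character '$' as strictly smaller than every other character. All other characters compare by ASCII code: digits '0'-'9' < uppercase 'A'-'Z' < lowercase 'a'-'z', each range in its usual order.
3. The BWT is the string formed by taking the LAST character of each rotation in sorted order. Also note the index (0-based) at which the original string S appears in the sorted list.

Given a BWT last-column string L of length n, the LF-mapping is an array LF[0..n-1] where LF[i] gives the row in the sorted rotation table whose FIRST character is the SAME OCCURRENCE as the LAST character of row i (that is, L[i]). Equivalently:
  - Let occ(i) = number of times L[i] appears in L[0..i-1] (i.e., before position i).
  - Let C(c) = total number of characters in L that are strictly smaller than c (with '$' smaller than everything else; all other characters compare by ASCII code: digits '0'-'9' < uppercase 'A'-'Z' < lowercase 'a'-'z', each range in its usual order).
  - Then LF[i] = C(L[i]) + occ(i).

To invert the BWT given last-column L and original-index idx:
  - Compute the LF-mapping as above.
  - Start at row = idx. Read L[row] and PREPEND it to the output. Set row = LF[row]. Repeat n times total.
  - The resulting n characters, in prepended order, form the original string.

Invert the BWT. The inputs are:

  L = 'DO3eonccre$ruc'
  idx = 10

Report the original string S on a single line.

LF mapping: 2 3 1 7 10 9 4 5 11 8 0 12 13 6
Walk LF starting at row 10, prepending L[row]:
  step 1: row=10, L[10]='$', prepend. Next row=LF[10]=0
  step 2: row=0, L[0]='D', prepend. Next row=LF[0]=2
  step 3: row=2, L[2]='3', prepend. Next row=LF[2]=1
  step 4: row=1, L[1]='O', prepend. Next row=LF[1]=3
  step 5: row=3, L[3]='e', prepend. Next row=LF[3]=7
  step 6: row=7, L[7]='c', prepend. Next row=LF[7]=5
  step 7: row=5, L[5]='n', prepend. Next row=LF[5]=9
  step 8: row=9, L[9]='e', prepend. Next row=LF[9]=8
  step 9: row=8, L[8]='r', prepend. Next row=LF[8]=11
  step 10: row=11, L[11]='r', prepend. Next row=LF[11]=12
  step 11: row=12, L[12]='u', prepend. Next row=LF[12]=13
  step 12: row=13, L[13]='c', prepend. Next row=LF[13]=6
  step 13: row=6, L[6]='c', prepend. Next row=LF[6]=4
  step 14: row=4, L[4]='o', prepend. Next row=LF[4]=10
Reversed output: occurrenceO3D$

Answer: occurrenceO3D$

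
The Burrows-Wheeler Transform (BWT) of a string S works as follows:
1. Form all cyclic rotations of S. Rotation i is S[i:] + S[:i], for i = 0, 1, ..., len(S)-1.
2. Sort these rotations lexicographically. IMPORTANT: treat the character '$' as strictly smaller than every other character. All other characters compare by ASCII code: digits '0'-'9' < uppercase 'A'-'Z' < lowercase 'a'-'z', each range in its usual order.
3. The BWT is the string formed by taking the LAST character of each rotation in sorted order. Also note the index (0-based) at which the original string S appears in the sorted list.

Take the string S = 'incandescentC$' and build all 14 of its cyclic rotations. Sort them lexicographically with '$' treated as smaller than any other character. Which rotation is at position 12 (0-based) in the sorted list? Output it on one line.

All 14 rotations (rotation i = S[i:]+S[:i]):
  rot[0] = incandescentC$
  rot[1] = ncandescentC$i
  rot[2] = candescentC$in
  rot[3] = andescentC$inc
  rot[4] = ndescentC$inca
  rot[5] = descentC$incan
  rot[6] = escentC$incand
  rot[7] = scentC$incande
  rot[8] = centC$incandes
  rot[9] = entC$incandesc
  rot[10] = ntC$incandesce
  rot[11] = tC$incandescen
  rot[12] = C$incandescent
  rot[13] = $incandescentC
Sorted (with $ < everything):
  sorted[0] = $incandescentC
  sorted[1] = C$incandescent
  sorted[2] = andescentC$inc
  sorted[3] = candescentC$in
  sorted[4] = centC$incandes
  sorted[5] = descentC$incan
  sorted[6] = entC$incandesc
  sorted[7] = escentC$incand
  sorted[8] = incandescentC$
  sorted[9] = ncandescentC$i
  sorted[10] = ndescentC$inca
  sorted[11] = ntC$incandesce
  sorted[12] = scentC$incande
  sorted[13] = tC$incandescen
sorted[12] = scentC$incande

Answer: scentC$incande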